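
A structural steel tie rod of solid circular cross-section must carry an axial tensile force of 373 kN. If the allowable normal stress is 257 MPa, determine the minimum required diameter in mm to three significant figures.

43.0 mm

Required area A ≥ P/σ_allow = 373000/257 = 1451 mm².
For a solid circular section, d ≥ √(4A/π) = 42.99 mm.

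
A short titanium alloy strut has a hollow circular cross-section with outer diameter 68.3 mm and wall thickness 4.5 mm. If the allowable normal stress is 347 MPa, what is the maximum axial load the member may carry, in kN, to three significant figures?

A = 902 mm².
P_max = σ_allow · A = 347 · 902 = 313000 N = 313 kN.

313 kN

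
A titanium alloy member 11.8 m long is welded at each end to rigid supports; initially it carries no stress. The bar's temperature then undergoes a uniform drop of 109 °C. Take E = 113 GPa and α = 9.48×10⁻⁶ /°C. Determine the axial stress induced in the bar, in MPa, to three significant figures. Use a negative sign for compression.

Free thermal expansion αLΔT = 9.48e-6 · 11800 · -109 = -12.19 mm.
The walls impose strain ε = −(-12.19)/11800 = 1.0333e-03; σ = Eε = 113000 · 1.0333e-03 = 116.8 MPa.

117 MPa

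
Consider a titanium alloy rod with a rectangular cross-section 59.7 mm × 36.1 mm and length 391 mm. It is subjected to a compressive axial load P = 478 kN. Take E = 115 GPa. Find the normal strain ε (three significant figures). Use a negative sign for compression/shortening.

A = 2155 mm².
σ = N/A = -221.8 MPa; ε = σ/E = -221.8/115000 = -1.929e-03.

-0.00193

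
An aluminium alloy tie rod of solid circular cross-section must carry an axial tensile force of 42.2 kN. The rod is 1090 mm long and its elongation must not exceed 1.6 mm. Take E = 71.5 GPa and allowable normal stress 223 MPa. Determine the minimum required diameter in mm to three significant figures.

22.6 mm

Required area A ≥ P/σ_allow = 42200/223 = 189.2 mm².
For a solid circular section, d ≥ √(4A/π) = 15.52 mm.
Elongation limit: A ≥ PL/(Eδ_allow) = 42200·1090/(71500·1.6) = 402.1 mm² ⇒ d ≥ 22.63 mm.
The elongation limit governs.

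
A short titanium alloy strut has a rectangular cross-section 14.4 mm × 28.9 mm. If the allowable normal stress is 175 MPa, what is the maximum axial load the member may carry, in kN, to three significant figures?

A = 416.2 mm².
P_max = σ_allow · A = 175 · 416.2 = 72830 N = 72.83 kN.

72.8 kN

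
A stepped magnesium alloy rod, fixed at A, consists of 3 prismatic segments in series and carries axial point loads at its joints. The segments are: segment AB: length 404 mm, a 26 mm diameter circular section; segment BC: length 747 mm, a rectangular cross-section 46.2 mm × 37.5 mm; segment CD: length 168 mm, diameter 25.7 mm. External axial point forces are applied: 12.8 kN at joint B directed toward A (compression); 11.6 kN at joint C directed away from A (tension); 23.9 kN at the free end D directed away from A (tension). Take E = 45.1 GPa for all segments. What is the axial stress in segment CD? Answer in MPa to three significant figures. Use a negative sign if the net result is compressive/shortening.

Internal axial forces (sectioning from the free end, tension +): N_CD = 23.9 kN, N_BC = 35.5 kN, N_AB = 22.7 kN.
A_CD = 518.7 mm².
σ_CD = N_CD/A_CD = 23900/518.7 = 46.07 MPa.

46.1 MPa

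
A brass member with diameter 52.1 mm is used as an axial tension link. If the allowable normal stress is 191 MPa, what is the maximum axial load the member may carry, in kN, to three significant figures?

407 kN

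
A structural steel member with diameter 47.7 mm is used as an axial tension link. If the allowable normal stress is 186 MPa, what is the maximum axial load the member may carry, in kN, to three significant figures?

332 kN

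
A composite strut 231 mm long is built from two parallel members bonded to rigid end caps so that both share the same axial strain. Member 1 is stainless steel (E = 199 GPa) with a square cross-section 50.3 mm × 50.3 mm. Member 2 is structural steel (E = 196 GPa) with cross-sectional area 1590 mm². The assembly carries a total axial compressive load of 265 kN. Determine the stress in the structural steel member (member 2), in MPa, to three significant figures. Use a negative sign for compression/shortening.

-63.7 MPa

A_1 = 2530 mm².
Equal strain + equilibrium ⇒ each member carries load in proportion to AE: A₁E₁ = 503500000 N, A₂E₂ = 311600000 N, ΣAE = 815100000 N.
σ₂ = P·E₂/ΣAE = -265000·196000/815100000 = -63.72 MPa.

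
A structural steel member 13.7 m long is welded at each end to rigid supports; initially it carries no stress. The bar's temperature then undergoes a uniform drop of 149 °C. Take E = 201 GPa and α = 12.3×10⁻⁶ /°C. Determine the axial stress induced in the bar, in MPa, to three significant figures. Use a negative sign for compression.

Free thermal expansion αLΔT = 12.3e-6 · 13700 · -149 = -25.11 mm.
The walls impose strain ε = −(-25.11)/13700 = 1.8327e-03; σ = Eε = 201000 · 1.8327e-03 = 368.4 MPa.

368 MPa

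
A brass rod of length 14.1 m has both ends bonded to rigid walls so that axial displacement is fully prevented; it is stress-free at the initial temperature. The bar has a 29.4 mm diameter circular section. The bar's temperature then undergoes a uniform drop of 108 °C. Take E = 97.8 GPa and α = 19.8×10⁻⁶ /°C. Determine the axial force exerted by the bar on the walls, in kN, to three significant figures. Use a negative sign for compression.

Free thermal expansion αLΔT = 19.8e-6 · 14100 · -108 = -30.15 mm.
The walls impose strain ε = −(-30.15)/14100 = 2.1384e-03; σ = Eε = 97800 · 2.1384e-03 = 209.1 MPa.
Wall reaction R = σ·A = 209.1·678.9 = 142000 N = 142 kN.

142 kN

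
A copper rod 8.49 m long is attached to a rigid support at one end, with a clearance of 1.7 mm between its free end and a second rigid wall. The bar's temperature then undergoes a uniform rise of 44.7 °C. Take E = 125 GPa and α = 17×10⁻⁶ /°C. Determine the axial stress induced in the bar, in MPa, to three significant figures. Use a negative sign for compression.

-70.0 MPa

Free thermal expansion αLΔT = 17e-6 · 8490 · 44.7 = 6.452 mm.
The walls engage after the gap closes; constrained expansion = 6.452 − 1.7 = 4.752 mm.
The walls impose strain ε = −(4.752)/8490 = -5.5966e-04; σ = Eε = 125000 · -5.5966e-04 = -69.96 MPa.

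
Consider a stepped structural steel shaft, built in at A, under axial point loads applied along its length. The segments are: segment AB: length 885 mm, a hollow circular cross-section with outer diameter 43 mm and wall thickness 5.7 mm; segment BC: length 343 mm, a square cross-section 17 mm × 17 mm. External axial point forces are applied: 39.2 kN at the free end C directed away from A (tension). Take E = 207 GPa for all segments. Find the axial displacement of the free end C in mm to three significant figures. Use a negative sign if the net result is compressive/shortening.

0.476 mm

Internal axial forces (sectioning from the free end, tension +): N_BC = 39.2 kN, N_AB = 39.2 kN.
A_AB = 667.9 mm².
A_BC = 289 mm².
δ_AB = 39200·885/(667.9·207000) = 0.2509 mm
δ_BC = 39200·343/(289·207000) = 0.2248 mm
δ = Σδ_i = 0.4757 mm.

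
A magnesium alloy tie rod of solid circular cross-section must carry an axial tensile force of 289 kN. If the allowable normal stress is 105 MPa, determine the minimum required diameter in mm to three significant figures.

59.2 mm

Required area A ≥ P/σ_allow = 289000/105 = 2752 mm².
For a solid circular section, d ≥ √(4A/π) = 59.2 mm.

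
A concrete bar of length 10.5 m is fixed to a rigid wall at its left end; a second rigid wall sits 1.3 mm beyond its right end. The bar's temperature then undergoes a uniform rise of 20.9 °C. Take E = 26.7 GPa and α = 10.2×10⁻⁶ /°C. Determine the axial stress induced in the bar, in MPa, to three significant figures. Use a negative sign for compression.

-2.39 MPa

Free thermal expansion αLΔT = 10.2e-6 · 10500 · 20.9 = 2.238 mm.
The walls engage after the gap closes; constrained expansion = 2.238 − 1.3 = 0.9384 mm.
The walls impose strain ε = −(0.9384)/10500 = -8.9370e-05; σ = Eε = 26700 · -8.9370e-05 = -2.386 MPa.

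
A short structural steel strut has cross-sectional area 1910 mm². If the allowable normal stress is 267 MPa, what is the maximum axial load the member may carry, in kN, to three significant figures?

510 kN

P_max = σ_allow · A = 267 · 1910 = 510000 N = 510 kN.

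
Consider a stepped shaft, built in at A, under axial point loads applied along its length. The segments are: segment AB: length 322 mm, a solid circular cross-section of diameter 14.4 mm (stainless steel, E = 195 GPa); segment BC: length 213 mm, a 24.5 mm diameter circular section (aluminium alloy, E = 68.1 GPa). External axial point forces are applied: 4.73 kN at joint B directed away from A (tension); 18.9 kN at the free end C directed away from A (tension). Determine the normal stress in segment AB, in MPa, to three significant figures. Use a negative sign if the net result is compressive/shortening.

Internal axial forces (sectioning from the free end, tension +): N_BC = 18.9 kN, N_AB = 23.63 kN.
A_AB = 162.9 mm².
σ_AB = N_AB/A_AB = 23630/162.9 = 145.1 MPa.

145 MPa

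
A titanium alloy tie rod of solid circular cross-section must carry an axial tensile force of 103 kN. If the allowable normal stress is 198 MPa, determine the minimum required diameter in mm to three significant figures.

25.7 mm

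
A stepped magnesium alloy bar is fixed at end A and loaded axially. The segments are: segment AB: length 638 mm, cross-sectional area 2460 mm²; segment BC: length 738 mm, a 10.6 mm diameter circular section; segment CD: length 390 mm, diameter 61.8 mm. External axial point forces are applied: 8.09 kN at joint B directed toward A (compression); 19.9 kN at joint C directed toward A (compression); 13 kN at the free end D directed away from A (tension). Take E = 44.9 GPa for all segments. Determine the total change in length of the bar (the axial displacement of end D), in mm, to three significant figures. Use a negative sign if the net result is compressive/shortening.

Internal axial forces (sectioning from the free end, tension +): N_CD = 13 kN, N_BC = -6.9 kN, N_AB = -14.99 kN.
A_BC = 88.25 mm².
A_CD = 3000 mm².
δ_AB = -14990·638/(2460·44900) = -0.08658 mm
δ_BC = -6900·738/(88.25·44900) = -1.285 mm
δ_CD = 13000·390/(3000·44900) = 0.03764 mm
δ = Σδ_i = -1.334 mm.

-1.33 mm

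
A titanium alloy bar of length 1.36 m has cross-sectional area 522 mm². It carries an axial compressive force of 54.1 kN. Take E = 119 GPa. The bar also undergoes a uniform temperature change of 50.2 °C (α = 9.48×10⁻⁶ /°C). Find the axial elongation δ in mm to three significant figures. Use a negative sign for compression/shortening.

-0.537 mm

δ_mech = NL/(AE) = -54100·1360/(522·119000) = -1.184 mm.
δ_thermal = αLΔT = 9.48e-6·1360·50.2 = 0.6472 mm.
δ = δ_mech + δ_thermal = -0.5372 mm.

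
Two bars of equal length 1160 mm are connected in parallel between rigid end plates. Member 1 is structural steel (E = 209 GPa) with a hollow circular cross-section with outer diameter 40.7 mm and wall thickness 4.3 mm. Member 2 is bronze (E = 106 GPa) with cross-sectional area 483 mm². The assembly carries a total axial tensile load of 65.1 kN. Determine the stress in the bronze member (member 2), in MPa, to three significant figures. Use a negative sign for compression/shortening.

A_1 = 491.7 mm².
Equal strain + equilibrium ⇒ each member carries load in proportion to AE: A₁E₁ = 102800000 N, A₂E₂ = 51200000 N, ΣAE = 154000000 N.
σ₂ = P·E₂/ΣAE = 65100·106000/154000000 = 44.82 MPa.

44.8 MPa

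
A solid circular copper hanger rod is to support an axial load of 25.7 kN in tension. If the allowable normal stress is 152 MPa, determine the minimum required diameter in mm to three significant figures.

Required area A ≥ P/σ_allow = 25700/152 = 169.1 mm².
For a solid circular section, d ≥ √(4A/π) = 14.67 mm.

14.7 mm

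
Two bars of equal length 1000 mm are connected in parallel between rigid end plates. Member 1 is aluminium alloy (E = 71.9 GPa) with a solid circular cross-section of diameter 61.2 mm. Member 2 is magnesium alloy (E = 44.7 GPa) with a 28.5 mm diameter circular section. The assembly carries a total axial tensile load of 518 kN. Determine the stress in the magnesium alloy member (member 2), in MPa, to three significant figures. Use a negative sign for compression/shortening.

96.5 MPa

A_1 = 2942 mm².
A_2 = 637.9 mm².
Equal strain + equilibrium ⇒ each member carries load in proportion to AE: A₁E₁ = 211500000 N, A₂E₂ = 28520000 N, ΣAE = 240000000 N.
σ₂ = P·E₂/ΣAE = 518000·44700/240000000 = 96.47 MPa.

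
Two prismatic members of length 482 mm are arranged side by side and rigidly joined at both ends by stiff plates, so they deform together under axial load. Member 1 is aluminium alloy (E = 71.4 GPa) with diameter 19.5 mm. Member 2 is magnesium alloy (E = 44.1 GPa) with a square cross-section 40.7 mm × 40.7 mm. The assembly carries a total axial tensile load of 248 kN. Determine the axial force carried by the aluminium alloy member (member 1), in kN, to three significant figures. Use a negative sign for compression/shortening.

A_1 = 298.6 mm².
A_2 = 1656 mm².
Equal strain + equilibrium ⇒ each member carries load in proportion to AE: A₁E₁ = 21320000 N, A₂E₂ = 73050000 N, ΣAE = 94370000 N.
F₁ = P·A₁E₁/ΣAE = 248000·21320000/94370000 = 56030 N.

56.0 kN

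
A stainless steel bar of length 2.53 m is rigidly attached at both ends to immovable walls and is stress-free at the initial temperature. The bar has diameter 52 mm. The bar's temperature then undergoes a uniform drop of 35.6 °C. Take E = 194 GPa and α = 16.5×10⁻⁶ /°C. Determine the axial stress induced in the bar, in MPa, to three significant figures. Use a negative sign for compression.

114 MPa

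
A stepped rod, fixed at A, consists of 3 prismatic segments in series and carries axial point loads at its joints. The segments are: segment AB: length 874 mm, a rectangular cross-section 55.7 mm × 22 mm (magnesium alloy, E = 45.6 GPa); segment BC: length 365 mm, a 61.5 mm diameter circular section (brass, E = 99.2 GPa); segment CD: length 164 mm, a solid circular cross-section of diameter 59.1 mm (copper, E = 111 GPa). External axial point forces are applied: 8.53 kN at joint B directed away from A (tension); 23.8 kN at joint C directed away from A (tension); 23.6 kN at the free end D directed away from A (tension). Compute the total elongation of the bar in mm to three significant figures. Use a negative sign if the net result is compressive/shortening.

Internal axial forces (sectioning from the free end, tension +): N_CD = 23.6 kN, N_BC = 47.4 kN, N_AB = 55.93 kN.
A_AB = 1225 mm².
A_BC = 2971 mm².
A_CD = 2743 mm².
δ_AB = 55930·874/(1225·45600) = 0.8748 mm
δ_BC = 47400·365/(2971·99200) = 0.05871 mm
δ_CD = 23600·164/(2743·111000) = 0.01271 mm
δ = Σδ_i = 0.9462 mm.

0.946 mm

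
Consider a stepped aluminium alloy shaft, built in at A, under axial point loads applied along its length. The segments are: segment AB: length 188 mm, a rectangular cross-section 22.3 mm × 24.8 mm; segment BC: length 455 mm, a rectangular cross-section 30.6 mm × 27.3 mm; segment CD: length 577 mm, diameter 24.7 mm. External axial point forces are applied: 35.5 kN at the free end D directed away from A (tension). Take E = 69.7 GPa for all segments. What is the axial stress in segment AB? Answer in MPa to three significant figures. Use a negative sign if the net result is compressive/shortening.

64.2 MPa

Internal axial forces (sectioning from the free end, tension +): N_CD = 35.5 kN, N_BC = 35.5 kN, N_AB = 35.5 kN.
A_AB = 553 mm².
σ_AB = N_AB/A_AB = 35500/553 = 64.19 MPa.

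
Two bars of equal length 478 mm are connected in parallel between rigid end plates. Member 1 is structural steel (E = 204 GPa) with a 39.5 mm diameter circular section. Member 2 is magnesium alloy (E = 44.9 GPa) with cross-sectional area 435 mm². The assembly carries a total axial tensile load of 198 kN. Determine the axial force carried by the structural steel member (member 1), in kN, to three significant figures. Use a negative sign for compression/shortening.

184 kN

A_1 = 1225 mm².
Equal strain + equilibrium ⇒ each member carries load in proportion to AE: A₁E₁ = 250000000 N, A₂E₂ = 19530000 N, ΣAE = 269500000 N.
F₁ = P·A₁E₁/ΣAE = 198000·250000000/269500000 = 183700 N.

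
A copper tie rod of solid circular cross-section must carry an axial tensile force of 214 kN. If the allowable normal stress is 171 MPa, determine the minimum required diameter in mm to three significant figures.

39.9 mm

Required area A ≥ P/σ_allow = 214000/171 = 1251 mm².
For a solid circular section, d ≥ √(4A/π) = 39.92 mm.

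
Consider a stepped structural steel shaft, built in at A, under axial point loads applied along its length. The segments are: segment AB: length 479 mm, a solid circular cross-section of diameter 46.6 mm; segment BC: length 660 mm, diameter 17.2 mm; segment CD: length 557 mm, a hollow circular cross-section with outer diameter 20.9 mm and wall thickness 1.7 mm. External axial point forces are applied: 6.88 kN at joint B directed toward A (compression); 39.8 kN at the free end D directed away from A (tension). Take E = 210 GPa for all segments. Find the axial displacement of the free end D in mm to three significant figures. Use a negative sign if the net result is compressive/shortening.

1.61 mm

Internal axial forces (sectioning from the free end, tension +): N_CD = 39.8 kN, N_BC = 39.8 kN, N_AB = 32.92 kN.
A_AB = 1706 mm².
A_BC = 232.4 mm².
A_CD = 102.5 mm².
δ_AB = 32920·479/(1706·210000) = 0.04403 mm
δ_BC = 39800·660/(232.4·210000) = 0.5383 mm
δ_CD = 39800·557/(102.5·210000) = 1.029 mm
δ = Σδ_i = 1.612 mm.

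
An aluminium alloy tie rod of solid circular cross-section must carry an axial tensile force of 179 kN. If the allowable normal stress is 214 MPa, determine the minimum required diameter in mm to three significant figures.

Required area A ≥ P/σ_allow = 179000/214 = 836.4 mm².
For a solid circular section, d ≥ √(4A/π) = 32.63 mm.

32.6 mm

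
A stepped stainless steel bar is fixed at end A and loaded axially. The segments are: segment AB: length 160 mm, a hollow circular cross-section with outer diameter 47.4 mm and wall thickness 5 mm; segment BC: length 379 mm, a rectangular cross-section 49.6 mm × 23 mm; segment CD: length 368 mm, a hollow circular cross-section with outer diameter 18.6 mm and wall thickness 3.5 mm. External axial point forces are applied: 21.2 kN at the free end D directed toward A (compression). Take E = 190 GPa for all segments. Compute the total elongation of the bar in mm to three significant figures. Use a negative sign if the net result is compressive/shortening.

-0.311 mm

Internal axial forces (sectioning from the free end, tension +): N_CD = -21.2 kN, N_BC = -21.2 kN, N_AB = -21.2 kN.
A_AB = 666 mm².
A_BC = 1141 mm².
A_CD = 166 mm².
δ_AB = -21200·160/(666·190000) = -0.02681 mm
δ_BC = -21200·379/(1141·190000) = -0.03707 mm
δ_CD = -21200·368/(166·190000) = -0.2473 mm
δ = Σδ_i = -0.3112 mm.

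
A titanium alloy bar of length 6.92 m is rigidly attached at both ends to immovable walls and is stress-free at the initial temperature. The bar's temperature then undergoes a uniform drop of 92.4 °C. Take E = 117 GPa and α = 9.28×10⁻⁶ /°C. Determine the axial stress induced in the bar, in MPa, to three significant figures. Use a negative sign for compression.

Free thermal expansion αLΔT = 9.28e-6 · 6920 · -92.4 = -5.934 mm.
The walls impose strain ε = −(-5.934)/6920 = 8.5747e-04; σ = Eε = 117000 · 8.5747e-04 = 100.3 MPa.

100 MPa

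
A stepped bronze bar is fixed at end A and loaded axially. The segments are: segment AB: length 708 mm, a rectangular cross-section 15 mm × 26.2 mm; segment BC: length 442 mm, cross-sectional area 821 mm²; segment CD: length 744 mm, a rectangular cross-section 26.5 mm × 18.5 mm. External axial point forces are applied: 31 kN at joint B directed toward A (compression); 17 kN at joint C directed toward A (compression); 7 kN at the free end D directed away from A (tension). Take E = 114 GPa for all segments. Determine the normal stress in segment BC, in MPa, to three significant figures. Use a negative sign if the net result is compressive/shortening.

-12.2 MPa

Internal axial forces (sectioning from the free end, tension +): N_CD = 7 kN, N_BC = -10 kN, N_AB = -41 kN.
σ_BC = N_BC/A_BC = -10000/821 = -12.18 MPa.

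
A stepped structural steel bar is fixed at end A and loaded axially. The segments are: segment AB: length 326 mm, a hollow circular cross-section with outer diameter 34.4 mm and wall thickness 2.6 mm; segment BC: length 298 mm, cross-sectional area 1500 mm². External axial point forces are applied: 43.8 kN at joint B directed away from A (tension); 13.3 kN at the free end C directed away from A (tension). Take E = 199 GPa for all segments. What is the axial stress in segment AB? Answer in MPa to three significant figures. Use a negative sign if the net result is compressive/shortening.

Internal axial forces (sectioning from the free end, tension +): N_BC = 13.3 kN, N_AB = 57.1 kN.
A_AB = 259.7 mm².
σ_AB = N_AB/A_AB = 57100/259.7 = 219.8 MPa.

220 MPa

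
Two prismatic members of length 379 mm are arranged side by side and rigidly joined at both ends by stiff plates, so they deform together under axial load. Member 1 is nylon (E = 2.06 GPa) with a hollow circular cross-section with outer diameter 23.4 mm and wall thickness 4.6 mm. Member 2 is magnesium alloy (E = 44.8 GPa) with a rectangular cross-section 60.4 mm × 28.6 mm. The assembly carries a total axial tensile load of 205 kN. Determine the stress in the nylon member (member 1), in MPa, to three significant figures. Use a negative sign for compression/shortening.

A_1 = 271.7 mm².
A_2 = 1727 mm².
Equal strain + equilibrium ⇒ each member carries load in proportion to AE: A₁E₁ = 559700 N, A₂E₂ = 77390000 N, ΣAE = 77950000 N.
σ₁ = P·E₁/ΣAE = 205000·2060/77950000 = 5.418 MPa.

5.42 MPa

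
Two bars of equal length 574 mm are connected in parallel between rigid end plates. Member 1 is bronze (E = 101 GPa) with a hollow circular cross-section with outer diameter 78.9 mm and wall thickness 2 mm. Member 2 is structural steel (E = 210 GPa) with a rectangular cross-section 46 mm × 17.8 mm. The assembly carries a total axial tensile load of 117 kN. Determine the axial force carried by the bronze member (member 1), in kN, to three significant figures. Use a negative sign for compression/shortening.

25.9 kN

A_1 = 483.2 mm².
A_2 = 818.8 mm².
Equal strain + equilibrium ⇒ each member carries load in proportion to AE: A₁E₁ = 48800000 N, A₂E₂ = 171900000 N, ΣAE = 220700000 N.
F₁ = P·A₁E₁/ΣAE = 117000·48800000/220700000 = 25870 N.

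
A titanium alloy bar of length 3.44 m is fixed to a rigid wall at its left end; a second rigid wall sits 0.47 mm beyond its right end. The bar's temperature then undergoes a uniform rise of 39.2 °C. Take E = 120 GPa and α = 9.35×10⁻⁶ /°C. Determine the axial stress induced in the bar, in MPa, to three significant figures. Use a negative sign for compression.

Free thermal expansion αLΔT = 9.35e-6 · 3440 · 39.2 = 1.261 mm.
The walls engage after the gap closes; constrained expansion = 1.261 − 0.47 = 0.7908 mm.
The walls impose strain ε = −(0.7908)/3440 = -2.2989e-04; σ = Eε = 120000 · -2.2989e-04 = -27.59 MPa.

-27.6 MPa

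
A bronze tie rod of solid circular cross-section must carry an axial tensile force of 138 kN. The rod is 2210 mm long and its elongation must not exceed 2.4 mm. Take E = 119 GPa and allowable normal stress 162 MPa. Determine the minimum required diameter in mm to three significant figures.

Required area A ≥ P/σ_allow = 138000/162 = 851.9 mm².
For a solid circular section, d ≥ √(4A/π) = 32.93 mm.
Elongation limit: A ≥ PL/(Eδ_allow) = 138000·2210/(119000·2.4) = 1068 mm² ⇒ d ≥ 36.87 mm.
The elongation limit governs.

36.9 mm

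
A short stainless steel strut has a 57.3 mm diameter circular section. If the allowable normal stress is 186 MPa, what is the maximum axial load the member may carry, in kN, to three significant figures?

480 kN

A = 2579 mm².
P_max = σ_allow · A = 186 · 2579 = 479600 N = 479.6 kN.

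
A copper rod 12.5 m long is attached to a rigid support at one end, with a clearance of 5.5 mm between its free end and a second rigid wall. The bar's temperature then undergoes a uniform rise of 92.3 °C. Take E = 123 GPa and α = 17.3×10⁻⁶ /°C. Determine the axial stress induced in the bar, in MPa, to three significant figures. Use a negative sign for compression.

Free thermal expansion αLΔT = 17.3e-6 · 12500 · 92.3 = 19.96 mm.
The walls engage after the gap closes; constrained expansion = 19.96 − 5.5 = 14.46 mm.
The walls impose strain ε = −(14.46)/12500 = -1.1568e-03; σ = Eε = 123000 · -1.1568e-03 = -142.3 MPa.

-142 MPa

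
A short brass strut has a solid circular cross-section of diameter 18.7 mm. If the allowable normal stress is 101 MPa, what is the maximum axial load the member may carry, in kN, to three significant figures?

A = 274.6 mm².
P_max = σ_allow · A = 101 · 274.6 = 27740 N = 27.74 kN.

27.7 kN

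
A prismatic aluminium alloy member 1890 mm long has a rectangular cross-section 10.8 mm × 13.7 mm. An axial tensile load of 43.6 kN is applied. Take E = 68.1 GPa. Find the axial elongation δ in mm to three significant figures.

8.18 mm

A = 148 mm².
δ_mech = NL/(AE) = 43600·1890/(148·68100) = 8.178 mm.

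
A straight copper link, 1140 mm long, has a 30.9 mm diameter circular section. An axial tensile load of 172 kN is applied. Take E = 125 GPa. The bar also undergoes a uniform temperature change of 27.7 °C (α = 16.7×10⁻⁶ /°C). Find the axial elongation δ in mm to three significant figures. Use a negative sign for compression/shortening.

2.62 mm

A = 749.9 mm².
δ_mech = NL/(AE) = 172000·1140/(749.9·125000) = 2.092 mm.
δ_thermal = αLΔT = 16.7e-6·1140·27.7 = 0.5274 mm.
δ = δ_mech + δ_thermal = 2.619 mm.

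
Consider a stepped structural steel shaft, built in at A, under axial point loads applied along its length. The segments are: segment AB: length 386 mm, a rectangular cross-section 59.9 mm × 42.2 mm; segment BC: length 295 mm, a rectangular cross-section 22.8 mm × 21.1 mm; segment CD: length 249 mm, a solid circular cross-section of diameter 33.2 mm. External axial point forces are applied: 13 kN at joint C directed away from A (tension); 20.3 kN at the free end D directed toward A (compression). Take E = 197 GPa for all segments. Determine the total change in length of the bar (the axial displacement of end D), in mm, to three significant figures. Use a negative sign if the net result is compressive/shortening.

Internal axial forces (sectioning from the free end, tension +): N_CD = -20.3 kN, N_BC = -7.3 kN, N_AB = -7.3 kN.
A_AB = 2528 mm².
A_BC = 481.1 mm².
A_CD = 865.7 mm².
δ_AB = -7300·386/(2528·197000) = -0.005659 mm
δ_BC = -7300·295/(481.1·197000) = -0.02272 mm
δ_CD = -20300·249/(865.7·197000) = -0.02964 mm
δ = Σδ_i = -0.05802 mm.

-0.0580 mm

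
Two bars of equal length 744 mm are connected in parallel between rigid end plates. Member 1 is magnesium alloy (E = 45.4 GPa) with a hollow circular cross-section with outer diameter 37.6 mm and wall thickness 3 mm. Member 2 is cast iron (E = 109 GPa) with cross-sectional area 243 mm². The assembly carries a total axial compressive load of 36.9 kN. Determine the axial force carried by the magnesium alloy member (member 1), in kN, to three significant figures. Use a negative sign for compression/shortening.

-13.2 kN

A_1 = 326.1 mm².
Equal strain + equilibrium ⇒ each member carries load in proportion to AE: A₁E₁ = 14800000 N, A₂E₂ = 26490000 N, ΣAE = 41290000 N.
F₁ = P·A₁E₁/ΣAE = -36900·14800000/41290000 = -13230 N.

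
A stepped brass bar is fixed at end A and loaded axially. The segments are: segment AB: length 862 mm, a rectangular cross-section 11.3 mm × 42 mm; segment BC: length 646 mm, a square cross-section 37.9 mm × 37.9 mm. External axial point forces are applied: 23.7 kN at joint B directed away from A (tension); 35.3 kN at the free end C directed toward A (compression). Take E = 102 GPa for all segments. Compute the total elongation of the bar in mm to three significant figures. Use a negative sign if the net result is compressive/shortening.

-0.362 mm

Internal axial forces (sectioning from the free end, tension +): N_BC = -35.3 kN, N_AB = -11.6 kN.
A_AB = 474.6 mm².
A_BC = 1436 mm².
δ_AB = -11600·862/(474.6·102000) = -0.2066 mm
δ_BC = -35300·646/(1436·102000) = -0.1556 mm
δ = Σδ_i = -0.3622 mm.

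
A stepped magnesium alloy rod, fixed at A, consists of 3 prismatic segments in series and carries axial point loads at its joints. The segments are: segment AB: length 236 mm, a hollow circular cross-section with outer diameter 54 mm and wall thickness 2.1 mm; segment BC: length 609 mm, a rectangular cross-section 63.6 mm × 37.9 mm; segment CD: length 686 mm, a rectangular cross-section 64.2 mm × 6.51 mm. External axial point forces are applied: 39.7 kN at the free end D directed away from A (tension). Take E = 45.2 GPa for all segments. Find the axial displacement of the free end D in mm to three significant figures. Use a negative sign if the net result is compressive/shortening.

Internal axial forces (sectioning from the free end, tension +): N_CD = 39.7 kN, N_BC = 39.7 kN, N_AB = 39.7 kN.
A_AB = 342.4 mm².
A_BC = 2410 mm².
A_CD = 417.9 mm².
δ_AB = 39700·236/(342.4·45200) = 0.6054 mm
δ_BC = 39700·609/(2410·45200) = 0.2219 mm
δ_CD = 39700·686/(417.9·45200) = 1.442 mm
δ = Σδ_i = 2.269 mm.

2.27 mm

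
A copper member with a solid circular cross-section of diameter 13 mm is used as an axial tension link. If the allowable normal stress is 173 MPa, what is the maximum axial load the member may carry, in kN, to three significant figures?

A = 132.7 mm².
P_max = σ_allow · A = 173 · 132.7 = 22960 N = 22.96 kN.

23.0 kN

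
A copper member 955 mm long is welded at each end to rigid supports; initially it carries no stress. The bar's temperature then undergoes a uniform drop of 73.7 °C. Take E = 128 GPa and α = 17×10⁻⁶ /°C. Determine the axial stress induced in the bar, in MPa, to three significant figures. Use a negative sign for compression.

160 MPa

Free thermal expansion αLΔT = 17e-6 · 955 · -73.7 = -1.197 mm.
The walls impose strain ε = −(-1.197)/955 = 1.2529e-03; σ = Eε = 128000 · 1.2529e-03 = 160.4 MPa.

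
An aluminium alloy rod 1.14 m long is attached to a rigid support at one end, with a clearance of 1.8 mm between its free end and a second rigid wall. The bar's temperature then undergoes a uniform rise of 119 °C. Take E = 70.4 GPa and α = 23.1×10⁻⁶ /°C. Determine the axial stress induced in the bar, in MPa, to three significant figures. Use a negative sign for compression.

-82.4 MPa

Free thermal expansion αLΔT = 23.1e-6 · 1140 · 119 = 3.134 mm.
The walls engage after the gap closes; constrained expansion = 3.134 − 1.8 = 1.334 mm.
The walls impose strain ε = −(1.334)/1140 = -1.1700e-03; σ = Eε = 70400 · -1.1700e-03 = -82.36 MPa.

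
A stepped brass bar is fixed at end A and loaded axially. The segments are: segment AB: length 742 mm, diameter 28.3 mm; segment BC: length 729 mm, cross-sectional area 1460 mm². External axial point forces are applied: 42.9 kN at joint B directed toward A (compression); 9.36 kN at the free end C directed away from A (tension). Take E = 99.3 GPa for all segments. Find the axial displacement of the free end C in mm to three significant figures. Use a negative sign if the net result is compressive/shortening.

Internal axial forces (sectioning from the free end, tension +): N_BC = 9.36 kN, N_AB = -33.54 kN.
A_AB = 629 mm².
δ_AB = -33540·742/(629·99300) = -0.3984 mm
δ_BC = 9360·729/(1460·99300) = 0.04707 mm
δ = Σδ_i = -0.3514 mm.

-0.351 mm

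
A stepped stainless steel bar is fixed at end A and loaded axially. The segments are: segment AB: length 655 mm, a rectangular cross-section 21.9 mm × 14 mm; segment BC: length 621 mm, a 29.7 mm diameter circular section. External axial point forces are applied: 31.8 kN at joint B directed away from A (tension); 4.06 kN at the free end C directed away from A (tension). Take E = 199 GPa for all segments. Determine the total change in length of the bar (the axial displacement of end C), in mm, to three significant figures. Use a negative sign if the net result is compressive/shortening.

0.403 mm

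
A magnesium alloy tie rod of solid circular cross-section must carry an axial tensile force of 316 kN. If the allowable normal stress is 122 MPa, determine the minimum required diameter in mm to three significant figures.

57.4 mm

Required area A ≥ P/σ_allow = 316000/122 = 2590 mm².
For a solid circular section, d ≥ √(4A/π) = 57.43 mm.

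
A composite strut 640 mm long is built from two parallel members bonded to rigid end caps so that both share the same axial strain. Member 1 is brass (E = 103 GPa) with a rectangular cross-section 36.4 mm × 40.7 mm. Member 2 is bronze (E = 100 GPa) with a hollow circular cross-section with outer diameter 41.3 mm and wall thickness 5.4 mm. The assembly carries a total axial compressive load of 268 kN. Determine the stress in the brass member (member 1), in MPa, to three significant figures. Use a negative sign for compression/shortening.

A_1 = 1481 mm².
A_2 = 609 mm².
Equal strain + equilibrium ⇒ each member carries load in proportion to AE: A₁E₁ = 152600000 N, A₂E₂ = 60900000 N, ΣAE = 213500000 N.
σ₁ = P·E₁/ΣAE = -268000·103000/213500000 = -129.3 MPa.

-129 MPa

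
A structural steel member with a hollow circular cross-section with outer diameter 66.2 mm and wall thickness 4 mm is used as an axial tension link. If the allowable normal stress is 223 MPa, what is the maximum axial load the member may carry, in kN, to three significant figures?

A = 781.6 mm².
P_max = σ_allow · A = 223 · 781.6 = 174300 N = 174.3 kN.

174 kN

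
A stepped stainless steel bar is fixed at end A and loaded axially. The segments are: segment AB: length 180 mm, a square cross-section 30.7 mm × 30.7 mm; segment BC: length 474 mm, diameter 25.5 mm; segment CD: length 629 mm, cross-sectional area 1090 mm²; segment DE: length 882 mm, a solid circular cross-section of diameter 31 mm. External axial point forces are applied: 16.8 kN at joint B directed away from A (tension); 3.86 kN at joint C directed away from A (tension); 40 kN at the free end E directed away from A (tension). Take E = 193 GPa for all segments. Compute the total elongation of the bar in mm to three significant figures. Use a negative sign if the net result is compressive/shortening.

0.633 mm

Internal axial forces (sectioning from the free end, tension +): N_DE = 40 kN, N_CD = 40 kN, N_BC = 43.86 kN, N_AB = 60.66 kN.
A_AB = 942.5 mm².
A_BC = 510.7 mm².
A_DE = 754.8 mm².
δ_AB = 60660·180/(942.5·193000) = 0.06003 mm
δ_BC = 43860·474/(510.7·193000) = 0.2109 mm
δ_CD = 40000·629/(1090·193000) = 0.1196 mm
δ_DE = 40000·882/(754.8·193000) = 0.2422 mm
δ = Σδ_i = 0.6327 mm.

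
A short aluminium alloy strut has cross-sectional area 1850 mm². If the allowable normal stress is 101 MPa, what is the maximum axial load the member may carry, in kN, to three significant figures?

187 kN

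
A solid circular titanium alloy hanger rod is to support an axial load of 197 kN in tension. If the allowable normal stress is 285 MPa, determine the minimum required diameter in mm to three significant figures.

29.7 mm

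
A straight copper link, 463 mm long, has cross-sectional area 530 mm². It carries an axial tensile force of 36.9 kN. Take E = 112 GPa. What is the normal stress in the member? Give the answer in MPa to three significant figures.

σ = N/A = 36900/530 = 69.62 MPa.

69.6 MPa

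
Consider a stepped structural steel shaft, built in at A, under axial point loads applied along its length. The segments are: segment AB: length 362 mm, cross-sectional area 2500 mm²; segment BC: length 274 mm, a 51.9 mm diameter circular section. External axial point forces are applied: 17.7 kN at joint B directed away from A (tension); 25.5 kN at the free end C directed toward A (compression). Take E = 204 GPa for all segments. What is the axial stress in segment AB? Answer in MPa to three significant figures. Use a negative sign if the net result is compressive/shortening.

-3.12 MPa

Internal axial forces (sectioning from the free end, tension +): N_BC = -25.5 kN, N_AB = -7.8 kN.
σ_AB = N_AB/A_AB = -7800/2500 = -3.12 MPa.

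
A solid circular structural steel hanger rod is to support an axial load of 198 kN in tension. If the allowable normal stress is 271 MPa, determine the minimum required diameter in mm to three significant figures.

30.5 mm

Required area A ≥ P/σ_allow = 198000/271 = 730.6 mm².
For a solid circular section, d ≥ √(4A/π) = 30.5 mm.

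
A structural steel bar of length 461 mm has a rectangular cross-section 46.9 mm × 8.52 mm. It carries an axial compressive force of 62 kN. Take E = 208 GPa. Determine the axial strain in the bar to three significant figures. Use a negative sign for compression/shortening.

A = 399.6 mm².
σ = N/A = -155.2 MPa; ε = σ/E = -155.2/208000 = -7.460e-04.

-7.46e-04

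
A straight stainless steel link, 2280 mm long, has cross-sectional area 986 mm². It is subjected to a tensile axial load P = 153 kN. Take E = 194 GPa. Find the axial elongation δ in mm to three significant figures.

δ_mech = NL/(AE) = 153000·2280/(986·194000) = 1.824 mm.

1.82 mm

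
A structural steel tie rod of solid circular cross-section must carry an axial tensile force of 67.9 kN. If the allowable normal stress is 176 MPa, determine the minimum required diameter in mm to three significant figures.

Required area A ≥ P/σ_allow = 67900/176 = 385.8 mm².
For a solid circular section, d ≥ √(4A/π) = 22.16 mm.

22.2 mm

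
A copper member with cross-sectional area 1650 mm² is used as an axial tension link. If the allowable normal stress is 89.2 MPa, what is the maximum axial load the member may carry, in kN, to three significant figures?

147 kN

P_max = σ_allow · A = 89.2 · 1650 = 147200 N = 147.2 kN.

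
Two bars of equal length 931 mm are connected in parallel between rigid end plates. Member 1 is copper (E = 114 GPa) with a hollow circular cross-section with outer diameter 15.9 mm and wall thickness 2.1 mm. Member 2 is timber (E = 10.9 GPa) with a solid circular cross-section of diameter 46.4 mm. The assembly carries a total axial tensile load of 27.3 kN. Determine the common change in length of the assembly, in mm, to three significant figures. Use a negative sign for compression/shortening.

A_1 = 91.04 mm².
A_2 = 1691 mm².
Equal strain + equilibrium ⇒ each member carries load in proportion to AE: A₁E₁ = 10380000 N, A₂E₂ = 18430000 N, ΣAE = 28810000 N.
δ = PL/ΣAE = 27300·931/28810000 = 0.8822 mm.

0.882 mm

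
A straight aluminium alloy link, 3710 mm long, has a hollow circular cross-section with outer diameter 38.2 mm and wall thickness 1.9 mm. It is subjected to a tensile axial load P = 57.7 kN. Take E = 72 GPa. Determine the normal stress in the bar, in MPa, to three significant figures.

A = 216.7 mm².
σ = N/A = 57700/216.7 = 266.3 MPa.

266 MPa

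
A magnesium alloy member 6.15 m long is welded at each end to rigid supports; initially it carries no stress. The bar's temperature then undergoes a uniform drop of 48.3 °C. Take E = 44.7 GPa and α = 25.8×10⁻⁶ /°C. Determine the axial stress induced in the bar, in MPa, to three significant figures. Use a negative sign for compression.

Free thermal expansion αLΔT = 25.8e-6 · 6150 · -48.3 = -7.664 mm.
The walls impose strain ε = −(-7.664)/6150 = 1.2461e-03; σ = Eε = 44700 · 1.2461e-03 = 55.7 MPa.

55.7 MPa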